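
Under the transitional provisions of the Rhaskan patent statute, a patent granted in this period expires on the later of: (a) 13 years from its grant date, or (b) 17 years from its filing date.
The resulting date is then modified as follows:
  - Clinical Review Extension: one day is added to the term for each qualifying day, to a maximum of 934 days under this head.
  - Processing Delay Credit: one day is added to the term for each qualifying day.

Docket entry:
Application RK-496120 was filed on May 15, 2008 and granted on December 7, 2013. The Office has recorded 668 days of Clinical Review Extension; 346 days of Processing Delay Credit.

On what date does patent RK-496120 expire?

September 16, 2029

(a) grant + 13 years → 7 December 2026.
(b) filing + 17 years → 15 May 2025.
Later of the two: 7 December 2026.
Clinical Review Extension: 668 days (within the 934-day cap) → +668 days → 5 October 2028.
Processing Delay Credit: +346 days → 16 September 2029.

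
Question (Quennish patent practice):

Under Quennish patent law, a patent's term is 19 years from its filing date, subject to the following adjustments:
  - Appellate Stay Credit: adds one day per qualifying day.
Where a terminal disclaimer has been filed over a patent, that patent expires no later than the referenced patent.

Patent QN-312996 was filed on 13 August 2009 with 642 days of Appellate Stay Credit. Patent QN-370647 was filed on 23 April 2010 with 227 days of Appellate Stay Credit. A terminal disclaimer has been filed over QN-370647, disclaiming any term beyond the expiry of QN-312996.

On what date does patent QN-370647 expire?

Natural term of QN-370647:
  Base: filing + 19 years → 23 April 2029.
  Appellate Stay Credit: +227 days → 6 December 2029.
Expiry of referenced patent QN-312996:
  Base: filing + 19 years → 13 August 2028.
  Appellate Stay Credit: +642 days → 17 May 2030.
Terminal disclaimer: QN-370647 expires on the earlier of 6 December 2029 and 17 May 2030.

2029-12-06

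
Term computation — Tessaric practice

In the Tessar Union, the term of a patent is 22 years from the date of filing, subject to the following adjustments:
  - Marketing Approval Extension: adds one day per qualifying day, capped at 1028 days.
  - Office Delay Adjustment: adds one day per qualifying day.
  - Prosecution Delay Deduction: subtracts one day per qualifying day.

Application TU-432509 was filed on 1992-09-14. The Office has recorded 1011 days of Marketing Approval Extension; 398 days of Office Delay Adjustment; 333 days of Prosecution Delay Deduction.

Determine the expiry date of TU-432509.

2017-08-25

Base term: filing date + 22 years → 14 September 2014.
Marketing Approval Extension: 1011 days (within the 1028-day cap) → +1011 days → 21 June 2017.
Office Delay Adjustment: +398 days → 24 July 2018.
Prosecution Delay Deduction: −333 days → 25 August 2017.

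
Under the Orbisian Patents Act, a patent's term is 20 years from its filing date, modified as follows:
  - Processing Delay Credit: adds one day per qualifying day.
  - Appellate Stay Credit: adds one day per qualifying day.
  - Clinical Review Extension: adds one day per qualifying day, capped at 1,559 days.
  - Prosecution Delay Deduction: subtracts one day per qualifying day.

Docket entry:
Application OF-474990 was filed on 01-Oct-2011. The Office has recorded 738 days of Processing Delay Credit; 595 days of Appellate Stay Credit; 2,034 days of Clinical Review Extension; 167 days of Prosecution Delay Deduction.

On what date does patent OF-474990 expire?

2039-03-18

Base term: filing date + 20 years → 1 October 2031.
Processing Delay Credit: +738 days → 8 October 2033.
Appellate Stay Credit: +595 days → 26 May 2035.
Clinical Review Extension: 2034 days claimed exceeds the 1559-day cap, so +1559 days → 1 September 2039.
Prosecution Delay Deduction: −167 days → 18 March 2039.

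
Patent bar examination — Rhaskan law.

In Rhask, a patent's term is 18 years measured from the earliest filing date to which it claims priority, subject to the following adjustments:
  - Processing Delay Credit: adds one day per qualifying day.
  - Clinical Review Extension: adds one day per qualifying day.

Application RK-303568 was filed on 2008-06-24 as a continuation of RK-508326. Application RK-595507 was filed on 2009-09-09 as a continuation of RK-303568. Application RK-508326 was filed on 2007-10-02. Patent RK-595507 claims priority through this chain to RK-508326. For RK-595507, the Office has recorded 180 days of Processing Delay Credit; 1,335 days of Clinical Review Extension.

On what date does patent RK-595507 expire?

2029-11-25

Earliest priority filing: 2 October 2007.
Base term: 2 October 2007 + 18 years → 2 October 2025.
Processing Delay Credit: +180 days → 31 March 2026.
Clinical Review Extension: +1335 days → 25 November 2029.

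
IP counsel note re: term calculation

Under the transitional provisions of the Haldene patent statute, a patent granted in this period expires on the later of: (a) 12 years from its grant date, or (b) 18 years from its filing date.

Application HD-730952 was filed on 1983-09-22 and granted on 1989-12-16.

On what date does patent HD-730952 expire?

2001-12-16

(a) grant + 12 years → 16 December 2001.
(b) filing + 18 years → 22 September 2001.
Later of the two: 16 December 2001.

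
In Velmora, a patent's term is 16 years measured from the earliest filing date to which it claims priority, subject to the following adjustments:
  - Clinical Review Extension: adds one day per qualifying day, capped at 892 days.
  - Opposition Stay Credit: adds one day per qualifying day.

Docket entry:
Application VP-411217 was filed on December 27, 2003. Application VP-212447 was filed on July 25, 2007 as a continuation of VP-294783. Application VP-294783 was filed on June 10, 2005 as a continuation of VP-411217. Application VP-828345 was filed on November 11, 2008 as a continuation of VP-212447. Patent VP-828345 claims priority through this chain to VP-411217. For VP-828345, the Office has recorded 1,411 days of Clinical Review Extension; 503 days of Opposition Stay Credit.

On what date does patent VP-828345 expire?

Earliest priority filing: 27 December 2003.
Base term: 27 December 2003 + 16 years → 27 December 2019.
Clinical Review Extension: 1411 days claimed exceeds the 892-day cap, so +892 days → 6 June 2022.
Opposition Stay Credit: +503 days → 22 October 2023.

2023-10-22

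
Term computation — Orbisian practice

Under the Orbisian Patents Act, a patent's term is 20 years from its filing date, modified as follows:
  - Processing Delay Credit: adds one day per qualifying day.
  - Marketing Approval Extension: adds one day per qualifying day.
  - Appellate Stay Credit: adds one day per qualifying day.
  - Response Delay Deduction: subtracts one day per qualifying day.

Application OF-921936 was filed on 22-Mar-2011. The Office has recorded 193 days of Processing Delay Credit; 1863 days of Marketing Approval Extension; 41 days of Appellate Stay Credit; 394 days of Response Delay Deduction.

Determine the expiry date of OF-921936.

November 19, 2035

Base term: filing date + 20 years → 22 March 2031.
Processing Delay Credit: +193 days → 1 October 2031.
Marketing Approval Extension: +1863 days → 6 November 2036.
Appellate Stay Credit: +41 days → 17 December 2036.
Response Delay Deduction: −394 days → 19 November 2035.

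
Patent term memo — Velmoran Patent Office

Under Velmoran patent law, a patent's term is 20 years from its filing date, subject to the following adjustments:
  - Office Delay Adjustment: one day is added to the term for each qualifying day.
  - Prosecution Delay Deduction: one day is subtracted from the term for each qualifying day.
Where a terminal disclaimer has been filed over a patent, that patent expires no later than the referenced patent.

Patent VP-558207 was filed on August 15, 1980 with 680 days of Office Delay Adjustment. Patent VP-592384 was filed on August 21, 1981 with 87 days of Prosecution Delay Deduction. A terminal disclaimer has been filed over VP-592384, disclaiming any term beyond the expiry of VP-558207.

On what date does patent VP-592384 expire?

Natural term of VP-592384:
  Base: filing + 20 years → 21 August 2001.
  Prosecution Delay Deduction: −87 days → 26 May 2001.
Expiry of referenced patent VP-558207:
  Base: filing + 20 years → 15 August 2000.
  Office Delay Adjustment: +680 days → 26 June 2002.
Terminal disclaimer: VP-592384 expires on the earlier of 26 May 2001 and 26 June 2002.

May 26, 2001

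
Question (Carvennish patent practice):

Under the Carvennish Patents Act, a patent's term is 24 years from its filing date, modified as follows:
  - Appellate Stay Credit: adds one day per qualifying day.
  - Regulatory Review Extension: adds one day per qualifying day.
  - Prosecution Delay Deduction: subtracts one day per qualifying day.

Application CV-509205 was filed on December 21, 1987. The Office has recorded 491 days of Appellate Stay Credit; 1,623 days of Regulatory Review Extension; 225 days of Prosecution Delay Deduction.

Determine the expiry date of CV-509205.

Base term: filing date + 24 years → 21 December 2011.
Appellate Stay Credit: +491 days → 25 April 2013.
Regulatory Review Extension: +1623 days → 4 October 2017.
Prosecution Delay Deduction: −225 days → 21 February 2017.

2017-02-21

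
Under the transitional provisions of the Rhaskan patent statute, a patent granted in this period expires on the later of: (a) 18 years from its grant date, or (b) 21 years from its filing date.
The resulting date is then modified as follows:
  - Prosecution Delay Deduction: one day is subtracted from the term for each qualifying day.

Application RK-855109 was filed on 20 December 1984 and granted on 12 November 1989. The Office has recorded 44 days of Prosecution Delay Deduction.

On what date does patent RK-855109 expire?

(a) grant + 18 years → 12 November 2007.
(b) filing + 21 years → 20 December 2005.
Later of the two: 12 November 2007.
Prosecution Delay Deduction: −44 days → 29 September 2007.

September 29, 2007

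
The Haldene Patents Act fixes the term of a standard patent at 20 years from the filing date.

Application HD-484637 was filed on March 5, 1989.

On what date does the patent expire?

Filing date + 20 years → 5 March 2009.

2009-03-05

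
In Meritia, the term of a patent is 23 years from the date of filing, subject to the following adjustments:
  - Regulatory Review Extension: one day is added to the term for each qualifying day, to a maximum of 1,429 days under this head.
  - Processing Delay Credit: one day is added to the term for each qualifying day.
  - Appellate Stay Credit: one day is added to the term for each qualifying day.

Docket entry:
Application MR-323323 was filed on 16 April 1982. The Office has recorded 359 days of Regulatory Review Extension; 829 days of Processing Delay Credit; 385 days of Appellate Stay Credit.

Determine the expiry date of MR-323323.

2009-08-06

Base term: filing date + 23 years → 16 April 2005.
Regulatory Review Extension: 359 days (within the 1429-day cap) → +359 days → 10 April 2006.
Processing Delay Credit: +829 days → 17 July 2008.
Appellate Stay Credit: +385 days → 6 August 2009.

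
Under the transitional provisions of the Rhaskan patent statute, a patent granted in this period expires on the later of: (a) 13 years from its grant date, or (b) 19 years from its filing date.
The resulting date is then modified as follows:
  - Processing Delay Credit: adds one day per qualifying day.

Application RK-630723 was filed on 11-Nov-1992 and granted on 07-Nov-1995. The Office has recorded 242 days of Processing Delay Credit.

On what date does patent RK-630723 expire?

July 10, 2012

(a) grant + 13 years → 7 November 2008.
(b) filing + 19 years → 11 November 2011.
Later of the two: 11 November 2011.
Processing Delay Credit: +242 days → 10 July 2012.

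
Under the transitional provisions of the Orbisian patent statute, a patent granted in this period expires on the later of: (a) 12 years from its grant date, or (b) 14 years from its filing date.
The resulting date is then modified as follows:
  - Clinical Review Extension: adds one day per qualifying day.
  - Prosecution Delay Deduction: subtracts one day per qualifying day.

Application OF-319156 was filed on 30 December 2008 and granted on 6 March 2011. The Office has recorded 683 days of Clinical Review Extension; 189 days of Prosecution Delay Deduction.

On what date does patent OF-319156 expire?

(a) grant + 12 years → 6 March 2023.
(b) filing + 14 years → 30 December 2022.
Later of the two: 6 March 2023.
Clinical Review Extension: +683 days → 17 January 2025.
Prosecution Delay Deduction: −189 days → 12 July 2024.

2024-07-12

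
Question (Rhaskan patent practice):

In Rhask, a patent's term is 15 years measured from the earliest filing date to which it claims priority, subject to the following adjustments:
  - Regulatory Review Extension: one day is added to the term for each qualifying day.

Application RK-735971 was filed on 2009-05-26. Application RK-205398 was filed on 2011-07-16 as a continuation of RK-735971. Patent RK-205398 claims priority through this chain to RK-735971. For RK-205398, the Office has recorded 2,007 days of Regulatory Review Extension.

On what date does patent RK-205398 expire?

2029-11-23

Earliest priority filing: 26 May 2009.
Base term: 26 May 2009 + 15 years → 26 May 2024.
Regulatory Review Extension: +2007 days → 23 November 2029.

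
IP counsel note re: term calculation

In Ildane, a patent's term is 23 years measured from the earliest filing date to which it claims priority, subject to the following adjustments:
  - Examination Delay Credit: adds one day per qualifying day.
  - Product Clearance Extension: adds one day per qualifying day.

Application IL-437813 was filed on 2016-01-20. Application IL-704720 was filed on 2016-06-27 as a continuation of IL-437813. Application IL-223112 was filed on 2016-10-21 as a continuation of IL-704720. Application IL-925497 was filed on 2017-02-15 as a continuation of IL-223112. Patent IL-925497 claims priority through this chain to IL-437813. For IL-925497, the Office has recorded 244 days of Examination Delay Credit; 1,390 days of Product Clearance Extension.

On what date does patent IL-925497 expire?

Earliest priority filing: 20 January 2016.
Base term: 20 January 2016 + 23 years → 20 January 2039.
Examination Delay Credit: +244 days → 21 September 2039.
Product Clearance Extension: +1390 days → 12 July 2043.

July 12, 2043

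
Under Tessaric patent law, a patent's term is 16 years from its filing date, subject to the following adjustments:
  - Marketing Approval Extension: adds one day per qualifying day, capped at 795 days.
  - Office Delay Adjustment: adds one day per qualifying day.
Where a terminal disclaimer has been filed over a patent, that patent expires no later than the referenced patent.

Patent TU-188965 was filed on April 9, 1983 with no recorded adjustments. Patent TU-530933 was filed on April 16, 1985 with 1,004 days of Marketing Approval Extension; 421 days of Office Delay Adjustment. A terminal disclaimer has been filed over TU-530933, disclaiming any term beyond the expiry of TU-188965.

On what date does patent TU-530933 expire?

1999-04-09

Natural term of TU-530933:
  Base: filing + 16 years → 16 April 2001.
  Marketing Approval Extension: 1004 days claimed exceeds the 795-day cap, so +795 days → 20 June 2003.
  Office Delay Adjustment: +421 days → 14 August 2004.
Expiry of referenced patent TU-188965:
  Base: filing + 16 years → 9 April 1999.
Terminal disclaimer: TU-530933 expires on the earlier of 14 August 2004 and 9 April 1999.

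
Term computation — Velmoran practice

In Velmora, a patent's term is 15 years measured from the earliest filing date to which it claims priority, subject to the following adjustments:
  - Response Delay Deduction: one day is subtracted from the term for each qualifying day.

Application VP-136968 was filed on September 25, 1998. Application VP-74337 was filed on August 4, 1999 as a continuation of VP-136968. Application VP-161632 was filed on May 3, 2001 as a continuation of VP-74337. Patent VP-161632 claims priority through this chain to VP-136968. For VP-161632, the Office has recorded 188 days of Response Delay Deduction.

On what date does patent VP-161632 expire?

Earliest priority filing: 25 September 1998.
Base term: 25 September 1998 + 15 years → 25 September 2013.
Response Delay Deduction: −188 days → 21 March 2013.

March 21, 2013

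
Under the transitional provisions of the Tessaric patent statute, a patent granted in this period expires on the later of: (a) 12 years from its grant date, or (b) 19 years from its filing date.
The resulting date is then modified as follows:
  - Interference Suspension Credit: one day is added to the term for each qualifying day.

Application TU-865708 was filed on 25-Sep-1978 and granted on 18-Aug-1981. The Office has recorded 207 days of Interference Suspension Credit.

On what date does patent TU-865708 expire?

April 20, 1998

(a) grant + 12 years → 18 August 1993.
(b) filing + 19 years → 25 September 1997.
Later of the two: 25 September 1997.
Interference Suspension Credit: +207 days → 20 April 1998.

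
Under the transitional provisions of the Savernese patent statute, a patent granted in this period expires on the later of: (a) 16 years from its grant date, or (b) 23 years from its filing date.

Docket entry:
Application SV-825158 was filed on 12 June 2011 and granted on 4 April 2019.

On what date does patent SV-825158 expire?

(a) grant + 16 years → 4 April 2035.
(b) filing + 23 years → 12 June 2034.
Later of the two: 4 April 2035.

April 4, 2035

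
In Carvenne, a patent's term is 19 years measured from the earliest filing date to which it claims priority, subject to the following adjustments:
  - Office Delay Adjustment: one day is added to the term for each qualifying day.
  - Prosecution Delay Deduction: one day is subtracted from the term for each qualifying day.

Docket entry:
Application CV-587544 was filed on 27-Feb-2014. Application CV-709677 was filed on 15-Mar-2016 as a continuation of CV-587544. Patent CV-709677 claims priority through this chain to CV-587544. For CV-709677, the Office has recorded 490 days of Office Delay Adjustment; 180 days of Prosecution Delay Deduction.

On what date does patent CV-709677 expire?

January 3, 2034

Earliest priority filing: 27 February 2014.
Base term: 27 February 2014 + 19 years → 27 February 2033.
Office Delay Adjustment: +490 days → 2 July 2034.
Prosecution Delay Deduction: −180 days → 3 January 2034.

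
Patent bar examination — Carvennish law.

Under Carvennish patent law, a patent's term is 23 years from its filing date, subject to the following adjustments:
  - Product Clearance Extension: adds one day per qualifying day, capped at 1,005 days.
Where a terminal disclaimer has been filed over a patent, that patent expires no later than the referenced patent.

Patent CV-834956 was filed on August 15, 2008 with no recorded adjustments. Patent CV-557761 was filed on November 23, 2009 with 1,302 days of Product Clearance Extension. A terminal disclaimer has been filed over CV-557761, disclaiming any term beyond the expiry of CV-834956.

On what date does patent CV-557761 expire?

August 15, 2031

Natural term of CV-557761:
  Base: filing + 23 years → 23 November 2032.
  Product Clearance Extension: 1302 days claimed exceeds the 1005-day cap, so +1005 days → 25 August 2035.
Expiry of referenced patent CV-834956:
  Base: filing + 23 years → 15 August 2031.
Terminal disclaimer: CV-557761 expires on the earlier of 25 August 2035 and 15 August 2031.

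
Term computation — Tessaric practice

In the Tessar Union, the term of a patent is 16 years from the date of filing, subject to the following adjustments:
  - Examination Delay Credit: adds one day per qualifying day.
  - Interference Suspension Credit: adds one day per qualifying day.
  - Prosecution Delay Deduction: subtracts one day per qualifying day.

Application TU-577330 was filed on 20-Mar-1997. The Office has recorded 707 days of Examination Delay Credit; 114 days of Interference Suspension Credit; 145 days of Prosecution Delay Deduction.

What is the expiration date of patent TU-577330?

January 25, 2015

Base term: filing date + 16 years → 20 March 2013.
Examination Delay Credit: +707 days → 25 February 2015.
Interference Suspension Credit: +114 days → 19 June 2015.
Prosecution Delay Deduction: −145 days → 25 January 2015.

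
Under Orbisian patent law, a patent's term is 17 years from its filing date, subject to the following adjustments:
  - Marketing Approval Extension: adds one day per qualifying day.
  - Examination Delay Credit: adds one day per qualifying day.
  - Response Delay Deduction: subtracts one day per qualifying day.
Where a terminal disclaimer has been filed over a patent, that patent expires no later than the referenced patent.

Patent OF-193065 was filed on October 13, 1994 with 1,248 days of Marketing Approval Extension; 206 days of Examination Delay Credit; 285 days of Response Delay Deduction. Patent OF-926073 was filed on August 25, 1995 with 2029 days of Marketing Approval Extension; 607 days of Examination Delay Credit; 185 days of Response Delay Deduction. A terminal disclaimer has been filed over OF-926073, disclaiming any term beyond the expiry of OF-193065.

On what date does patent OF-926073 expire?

2014-12-25

Natural term of OF-926073:
  Base: filing + 17 years → 25 August 2012.
  Marketing Approval Extension: +2029 days → 16 March 2018.
  Examination Delay Credit: +607 days → 13 November 2019.
  Response Delay Deduction: −185 days → 12 May 2019.
Expiry of referenced patent OF-193065:
  Base: filing + 17 years → 13 October 2011.
  Marketing Approval Extension: +1248 days → 14 March 2015.
  Examination Delay Credit: +206 days → 6 October 2015.
  Response Delay Deduction: −285 days → 25 December 2014.
Terminal disclaimer: OF-926073 expires on the earlier of 12 May 2019 and 25 December 2014.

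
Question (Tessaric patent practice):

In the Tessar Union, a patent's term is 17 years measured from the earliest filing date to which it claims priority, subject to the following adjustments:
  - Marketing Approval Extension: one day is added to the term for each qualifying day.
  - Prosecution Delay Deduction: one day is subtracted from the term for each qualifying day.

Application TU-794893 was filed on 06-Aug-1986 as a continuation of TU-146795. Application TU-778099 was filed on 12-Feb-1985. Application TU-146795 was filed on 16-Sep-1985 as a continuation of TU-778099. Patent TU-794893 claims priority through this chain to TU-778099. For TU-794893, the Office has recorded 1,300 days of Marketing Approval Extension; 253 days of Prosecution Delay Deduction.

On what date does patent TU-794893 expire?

2004-12-25

Earliest priority filing: 12 February 1985.
Base term: 12 February 1985 + 17 years → 12 February 2002.
Marketing Approval Extension: +1300 days → 4 September 2005.
Prosecution Delay Deduction: −253 days → 25 December 2004.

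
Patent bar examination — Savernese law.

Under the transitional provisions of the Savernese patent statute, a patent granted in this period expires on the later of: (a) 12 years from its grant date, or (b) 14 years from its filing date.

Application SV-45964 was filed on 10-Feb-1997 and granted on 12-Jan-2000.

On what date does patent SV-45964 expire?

2012-01-12

(a) grant + 12 years → 12 January 2012.
(b) filing + 14 years → 10 February 2011.
Later of the two: 12 January 2012.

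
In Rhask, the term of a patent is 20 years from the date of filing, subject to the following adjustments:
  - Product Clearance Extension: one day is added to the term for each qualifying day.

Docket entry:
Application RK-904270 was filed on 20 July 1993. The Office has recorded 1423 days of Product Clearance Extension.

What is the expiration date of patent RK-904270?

Base term: filing date + 20 years → 20 July 2013.
Product Clearance Extension: +1423 days → 12 June 2017.

2017-06-12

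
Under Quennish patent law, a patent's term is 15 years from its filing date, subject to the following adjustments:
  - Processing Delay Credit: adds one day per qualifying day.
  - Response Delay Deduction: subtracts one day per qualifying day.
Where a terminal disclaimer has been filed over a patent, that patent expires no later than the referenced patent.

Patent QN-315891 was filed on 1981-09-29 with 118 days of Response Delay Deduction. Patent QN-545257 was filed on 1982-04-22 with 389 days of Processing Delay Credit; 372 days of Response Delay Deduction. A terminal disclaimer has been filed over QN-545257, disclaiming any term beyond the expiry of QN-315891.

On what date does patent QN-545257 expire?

Natural term of QN-545257:
  Base: filing + 15 years → 22 April 1997.
  Processing Delay Credit: +389 days → 16 May 1998.
  Response Delay Deduction: −372 days → 9 May 1997.
Expiry of referenced patent QN-315891:
  Base: filing + 15 years → 29 September 1996.
  Response Delay Deduction: −118 days → 3 June 1996.
Terminal disclaimer: QN-545257 expires on the earlier of 9 May 1997 and 3 June 1996.

June 3, 1996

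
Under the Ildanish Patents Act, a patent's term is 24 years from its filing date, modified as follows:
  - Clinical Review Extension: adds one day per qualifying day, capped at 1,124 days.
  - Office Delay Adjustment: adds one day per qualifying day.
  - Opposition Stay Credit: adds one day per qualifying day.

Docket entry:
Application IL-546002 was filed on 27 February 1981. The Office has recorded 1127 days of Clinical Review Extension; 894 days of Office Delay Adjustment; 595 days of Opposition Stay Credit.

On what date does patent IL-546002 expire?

Base term: filing date + 24 years → 27 February 2005.
Clinical Review Extension: 1127 days claimed exceeds the 1124-day cap, so +1124 days → 27 March 2008.
Office Delay Adjustment: +894 days → 7 September 2010.
Opposition Stay Credit: +595 days → 24 April 2012.

April 24, 2012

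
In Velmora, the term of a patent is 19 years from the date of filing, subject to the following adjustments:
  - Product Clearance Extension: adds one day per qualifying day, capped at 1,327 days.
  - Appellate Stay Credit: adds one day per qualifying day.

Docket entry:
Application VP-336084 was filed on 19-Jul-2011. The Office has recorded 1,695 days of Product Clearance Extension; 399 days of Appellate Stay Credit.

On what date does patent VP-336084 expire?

Base term: filing date + 19 years → 19 July 2030.
Product Clearance Extension: 1695 days claimed exceeds the 1327-day cap, so +1327 days → 7 March 2034.
Appellate Stay Credit: +399 days → 10 April 2035.

2035-04-10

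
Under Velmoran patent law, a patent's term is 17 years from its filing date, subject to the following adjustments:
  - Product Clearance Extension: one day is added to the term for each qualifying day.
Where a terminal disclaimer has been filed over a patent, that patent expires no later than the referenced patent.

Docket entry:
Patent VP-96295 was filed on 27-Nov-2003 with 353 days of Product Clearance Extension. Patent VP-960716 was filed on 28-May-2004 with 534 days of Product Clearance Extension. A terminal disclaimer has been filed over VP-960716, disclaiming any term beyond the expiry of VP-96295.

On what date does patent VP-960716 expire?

November 15, 2021

Natural term of VP-960716:
  Base: filing + 17 years → 28 May 2021.
  Product Clearance Extension: +534 days → 13 November 2022.
Expiry of referenced patent VP-96295:
  Base: filing + 17 years → 27 November 2020.
  Product Clearance Extension: +353 days → 15 November 2021.
Terminal disclaimer: VP-960716 expires on the earlier of 13 November 2022 and 15 November 2021.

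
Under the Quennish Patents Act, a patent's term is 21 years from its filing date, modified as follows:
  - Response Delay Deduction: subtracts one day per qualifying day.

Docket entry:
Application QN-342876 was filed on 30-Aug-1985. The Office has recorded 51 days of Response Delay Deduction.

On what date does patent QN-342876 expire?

Base term: filing date + 21 years → 30 August 2006.
Response Delay Deduction: −51 days → 10 July 2006.

2006-07-10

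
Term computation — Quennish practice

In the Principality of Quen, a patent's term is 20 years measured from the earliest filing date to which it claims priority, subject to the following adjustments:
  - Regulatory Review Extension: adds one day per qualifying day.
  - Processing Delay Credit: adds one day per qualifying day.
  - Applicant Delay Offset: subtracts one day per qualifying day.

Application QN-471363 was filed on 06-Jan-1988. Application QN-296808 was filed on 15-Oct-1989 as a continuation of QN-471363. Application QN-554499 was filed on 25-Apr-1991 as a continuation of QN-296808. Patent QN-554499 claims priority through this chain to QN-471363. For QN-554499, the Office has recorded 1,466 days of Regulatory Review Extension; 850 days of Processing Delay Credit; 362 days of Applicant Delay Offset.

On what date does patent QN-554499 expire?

Earliest priority filing: 6 January 1988.
Base term: 6 January 1988 + 20 years → 6 January 2008.
Regulatory Review Extension: +1466 days → 11 January 2012.
Processing Delay Credit: +850 days → 10 May 2014.
Applicant Delay Offset: −362 days → 13 May 2013.

May 13, 2013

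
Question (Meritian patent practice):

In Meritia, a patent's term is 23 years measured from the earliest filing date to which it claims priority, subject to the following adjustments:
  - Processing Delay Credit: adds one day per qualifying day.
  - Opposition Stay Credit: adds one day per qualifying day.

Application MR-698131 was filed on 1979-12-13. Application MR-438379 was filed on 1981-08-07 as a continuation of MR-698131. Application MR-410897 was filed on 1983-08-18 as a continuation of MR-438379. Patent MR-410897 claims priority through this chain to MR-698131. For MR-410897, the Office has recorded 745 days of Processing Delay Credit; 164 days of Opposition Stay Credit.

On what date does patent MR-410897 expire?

2005-06-09

Earliest priority filing: 13 December 1979.
Base term: 13 December 1979 + 23 years → 13 December 2002.
Processing Delay Credit: +745 days → 27 December 2004.
Opposition Stay Credit: +164 days → 9 June 2005.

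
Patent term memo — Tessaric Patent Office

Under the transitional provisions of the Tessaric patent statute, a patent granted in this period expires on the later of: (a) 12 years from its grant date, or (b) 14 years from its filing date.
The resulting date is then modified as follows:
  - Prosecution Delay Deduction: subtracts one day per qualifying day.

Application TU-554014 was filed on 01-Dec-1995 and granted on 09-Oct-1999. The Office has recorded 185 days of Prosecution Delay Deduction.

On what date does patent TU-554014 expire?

2011-04-07

(a) grant + 12 years → 9 October 2011.
(b) filing + 14 years → 1 December 2009.
Later of the two: 9 October 2011.
Prosecution Delay Deduction: −185 days → 7 April 2011.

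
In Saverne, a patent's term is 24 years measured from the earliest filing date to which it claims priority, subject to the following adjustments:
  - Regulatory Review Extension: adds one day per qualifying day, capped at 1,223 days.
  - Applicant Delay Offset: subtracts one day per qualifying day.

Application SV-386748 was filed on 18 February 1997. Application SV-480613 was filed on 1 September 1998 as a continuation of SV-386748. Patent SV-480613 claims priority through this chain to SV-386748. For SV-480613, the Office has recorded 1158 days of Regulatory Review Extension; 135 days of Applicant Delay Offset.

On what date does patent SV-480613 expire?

Earliest priority filing: 18 February 1997.
Base term: 18 February 1997 + 24 years → 18 February 2021.
Regulatory Review Extension: 1158 days (within the 1223-day cap) → +1158 days → 21 April 2024.
Applicant Delay Offset: −135 days → 8 December 2023.

2023-12-08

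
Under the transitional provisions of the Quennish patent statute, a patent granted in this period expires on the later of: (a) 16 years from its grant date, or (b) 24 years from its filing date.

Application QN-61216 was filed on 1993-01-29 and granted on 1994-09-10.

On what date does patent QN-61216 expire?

(a) grant + 16 years → 10 September 2010.
(b) filing + 24 years → 29 January 2017.
Later of the two: 29 January 2017.

2017-01-29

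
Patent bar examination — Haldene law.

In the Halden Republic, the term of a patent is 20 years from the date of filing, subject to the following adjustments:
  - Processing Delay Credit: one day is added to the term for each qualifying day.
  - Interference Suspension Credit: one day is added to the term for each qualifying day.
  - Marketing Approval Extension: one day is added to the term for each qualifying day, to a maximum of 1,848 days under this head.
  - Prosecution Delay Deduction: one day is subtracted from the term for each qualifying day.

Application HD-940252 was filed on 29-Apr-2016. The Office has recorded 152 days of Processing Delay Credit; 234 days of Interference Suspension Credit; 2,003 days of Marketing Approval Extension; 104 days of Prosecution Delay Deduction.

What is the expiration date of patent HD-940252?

2042-02-27

Base term: filing date + 20 years → 29 April 2036.
Processing Delay Credit: +152 days → 28 September 2036.
Interference Suspension Credit: +234 days → 20 May 2037.
Marketing Approval Extension: 2003 days claimed exceeds the 1848-day cap, so +1848 days → 11 June 2042.
Prosecution Delay Deduction: −104 days → 27 February 2042.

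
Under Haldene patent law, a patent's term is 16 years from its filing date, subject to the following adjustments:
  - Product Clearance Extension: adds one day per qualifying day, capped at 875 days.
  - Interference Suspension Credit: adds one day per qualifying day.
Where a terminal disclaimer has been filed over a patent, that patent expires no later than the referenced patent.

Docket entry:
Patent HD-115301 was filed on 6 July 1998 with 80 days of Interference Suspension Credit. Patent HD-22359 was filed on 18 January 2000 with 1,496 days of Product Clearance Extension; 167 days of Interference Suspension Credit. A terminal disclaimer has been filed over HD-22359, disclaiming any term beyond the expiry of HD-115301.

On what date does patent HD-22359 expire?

Natural term of HD-22359:
  Base: filing + 16 years → 18 January 2016.
  Product Clearance Extension: 1496 days claimed exceeds the 875-day cap, so +875 days → 11 June 2018.
  Interference Suspension Credit: +167 days → 25 November 2018.
Expiry of referenced patent HD-115301:
  Base: filing + 16 years → 6 July 2014.
  Interference Suspension Credit: +80 days → 24 September 2014.
Terminal disclaimer: HD-22359 expires on the earlier of 25 November 2018 and 24 September 2014.

2014-09-24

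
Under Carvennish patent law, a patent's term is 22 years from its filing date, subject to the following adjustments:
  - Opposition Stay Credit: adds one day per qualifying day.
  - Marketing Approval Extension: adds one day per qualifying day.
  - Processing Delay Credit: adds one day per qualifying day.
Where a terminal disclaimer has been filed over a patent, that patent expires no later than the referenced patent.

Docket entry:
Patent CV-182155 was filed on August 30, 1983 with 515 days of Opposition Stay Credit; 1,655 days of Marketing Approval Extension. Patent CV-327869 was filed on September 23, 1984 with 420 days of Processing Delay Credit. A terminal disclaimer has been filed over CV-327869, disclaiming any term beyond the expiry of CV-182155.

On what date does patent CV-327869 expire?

November 17, 2007

Natural term of CV-327869:
  Base: filing + 22 years → 23 September 2006.
  Processing Delay Credit: +420 days → 17 November 2007.
Expiry of referenced patent CV-182155:
  Base: filing + 22 years → 30 August 2005.
  Opposition Stay Credit: +515 days → 27 January 2007.
  Marketing Approval Extension: +1655 days → 9 August 2011.
Terminal disclaimer: CV-327869 expires on the earlier of 17 November 2007 and 9 August 2011.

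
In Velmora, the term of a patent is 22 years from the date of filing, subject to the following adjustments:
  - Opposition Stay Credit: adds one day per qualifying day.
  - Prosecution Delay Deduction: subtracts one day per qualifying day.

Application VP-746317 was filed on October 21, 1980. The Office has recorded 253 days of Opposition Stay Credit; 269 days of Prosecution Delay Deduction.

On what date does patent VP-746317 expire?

October 5, 2002

Base term: filing date + 22 years → 21 October 2002.
Opposition Stay Credit: +253 days → 1 July 2003.
Prosecution Delay Deduction: −269 days → 5 October 2002.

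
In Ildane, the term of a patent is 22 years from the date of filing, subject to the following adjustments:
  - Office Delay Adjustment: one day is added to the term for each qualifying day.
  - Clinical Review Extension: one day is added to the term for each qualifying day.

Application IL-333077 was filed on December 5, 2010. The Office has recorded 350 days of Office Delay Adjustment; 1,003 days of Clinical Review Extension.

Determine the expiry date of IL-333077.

Base term: filing date + 22 years → 5 December 2032.
Office Delay Adjustment: +350 days → 20 November 2033.
Clinical Review Extension: +1003 days → 19 August 2036.

2036-08-19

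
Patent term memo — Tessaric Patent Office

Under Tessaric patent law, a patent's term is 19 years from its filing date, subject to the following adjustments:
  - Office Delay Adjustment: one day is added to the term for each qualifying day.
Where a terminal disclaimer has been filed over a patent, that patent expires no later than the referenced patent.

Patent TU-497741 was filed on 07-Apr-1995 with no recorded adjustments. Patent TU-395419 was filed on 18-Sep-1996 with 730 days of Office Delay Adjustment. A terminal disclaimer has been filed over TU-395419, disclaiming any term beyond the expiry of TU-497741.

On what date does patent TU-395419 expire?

April 7, 2014

Natural term of TU-395419:
  Base: filing + 19 years → 18 September 2015.
  Office Delay Adjustment: +730 days → 17 September 2017.
Expiry of referenced patent TU-497741:
  Base: filing + 19 years → 7 April 2014.
Terminal disclaimer: TU-395419 expires on the earlier of 17 September 2017 and 7 April 2014.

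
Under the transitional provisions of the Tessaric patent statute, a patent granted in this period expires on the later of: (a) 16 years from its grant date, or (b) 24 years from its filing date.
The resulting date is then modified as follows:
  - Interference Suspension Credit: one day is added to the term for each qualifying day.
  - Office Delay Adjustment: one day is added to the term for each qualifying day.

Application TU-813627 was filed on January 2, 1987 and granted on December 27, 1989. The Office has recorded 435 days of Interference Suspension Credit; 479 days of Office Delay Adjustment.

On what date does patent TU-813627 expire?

(a) grant + 16 years → 27 December 2005.
(b) filing + 24 years → 2 January 2011.
Later of the two: 2 January 2011.
Interference Suspension Credit: +435 days → 12 March 2012.
Office Delay Adjustment: +479 days → 4 July 2013.

2013-07-04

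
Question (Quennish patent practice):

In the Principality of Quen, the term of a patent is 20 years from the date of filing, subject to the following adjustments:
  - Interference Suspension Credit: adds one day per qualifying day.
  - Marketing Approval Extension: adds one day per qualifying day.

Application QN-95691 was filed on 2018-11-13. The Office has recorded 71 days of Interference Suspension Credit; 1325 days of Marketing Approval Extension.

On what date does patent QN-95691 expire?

2042-09-09

Base term: filing date + 20 years → 13 November 2038.
Interference Suspension Credit: +71 days → 23 January 2039.
Marketing Approval Extension: +1325 days → 9 September 2042.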